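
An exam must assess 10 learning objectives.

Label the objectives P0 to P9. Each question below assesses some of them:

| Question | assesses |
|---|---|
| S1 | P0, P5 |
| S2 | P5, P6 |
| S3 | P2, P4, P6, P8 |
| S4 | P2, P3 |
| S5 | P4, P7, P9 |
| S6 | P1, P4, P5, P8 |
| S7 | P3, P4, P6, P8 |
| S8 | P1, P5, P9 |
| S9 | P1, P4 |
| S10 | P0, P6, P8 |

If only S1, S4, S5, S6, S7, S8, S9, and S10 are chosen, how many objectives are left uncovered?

Union of S1, S4, S5, S6, S7, S8, S9, S10 = {P0, P1, P2, P3, P4, P5, P6, P7, P8, P9} — that's every objective, so 0 are uncovered.

0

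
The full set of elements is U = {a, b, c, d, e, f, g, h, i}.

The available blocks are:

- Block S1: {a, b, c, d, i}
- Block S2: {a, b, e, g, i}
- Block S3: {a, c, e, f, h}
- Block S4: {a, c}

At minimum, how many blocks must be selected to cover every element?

3

S1, S2, and S3 cover everything between them: the union {a, b, c, d, e, f, g, h, i} is all of U.
Only S1 contains d, so S1 is forced; the remaining 4 elements need at least 2 more blocks (each remaining block adds at most 3) — so at least 3 blocks are needed, and 3 is optimal.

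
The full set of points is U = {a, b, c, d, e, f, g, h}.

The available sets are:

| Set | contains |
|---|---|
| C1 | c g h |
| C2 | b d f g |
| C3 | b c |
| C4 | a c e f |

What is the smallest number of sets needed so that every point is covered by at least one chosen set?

3

Take {C1, C2, C4}. Their union is {a, b, c, d, e, f, g, h}, which is all 8 points.
Only C4 contains a, so C4 is forced; the remaining 4 points need at least 2 more sets (each remaining set adds at most 3) — so at least 3 sets are needed, and 3 is optimal.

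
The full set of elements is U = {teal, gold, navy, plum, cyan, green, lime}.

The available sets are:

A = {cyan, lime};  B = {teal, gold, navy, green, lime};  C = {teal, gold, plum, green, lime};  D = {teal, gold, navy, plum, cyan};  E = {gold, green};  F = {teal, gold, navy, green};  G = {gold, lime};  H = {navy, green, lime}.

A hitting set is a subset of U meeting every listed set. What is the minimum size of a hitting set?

2

T = {gold, lime} meets every set (each contains at least one member of T), and |T| = 2.
The sets A, F are pairwise disjoint, so any hitting set needs a separate element for each — at least 2. Hence 2 is optimal.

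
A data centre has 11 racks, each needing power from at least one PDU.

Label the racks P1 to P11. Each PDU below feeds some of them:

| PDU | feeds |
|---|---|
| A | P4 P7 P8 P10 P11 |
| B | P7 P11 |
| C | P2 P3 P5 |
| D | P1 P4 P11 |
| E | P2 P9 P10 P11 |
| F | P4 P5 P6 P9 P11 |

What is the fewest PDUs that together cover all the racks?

Take {A, C, D, F}. Their union is {P1, P2, P3, P4, P5, P6, P7, P8, P9, P10, P11}, which is all 11 racks.
Only D contains P1, so D is forced; the remaining 8 racks need at least 3 more PDUs (each remaining PDU adds at most 3) — so at least 4 PDUs are needed, and 4 is optimal.

4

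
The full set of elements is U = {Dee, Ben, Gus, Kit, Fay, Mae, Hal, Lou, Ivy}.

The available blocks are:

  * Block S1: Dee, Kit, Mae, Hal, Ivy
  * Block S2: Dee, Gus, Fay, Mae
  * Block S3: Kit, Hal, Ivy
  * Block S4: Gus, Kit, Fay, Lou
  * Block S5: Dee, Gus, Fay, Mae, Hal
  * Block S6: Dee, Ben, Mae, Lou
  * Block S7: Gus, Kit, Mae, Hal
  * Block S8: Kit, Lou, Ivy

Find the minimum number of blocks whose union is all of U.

3

Take {S1, S2, S6}. Their union is {Dee, Ben, Gus, Kit, Fay, Mae, Hal, Lou, Ivy}, which is all 9 elements.
Only S6 contains Ben, so S6 is forced; the remaining 5 elements need at least 2 more blocks (each remaining block adds at most 3) — so at least 3 blocks are needed, and 3 is optimal.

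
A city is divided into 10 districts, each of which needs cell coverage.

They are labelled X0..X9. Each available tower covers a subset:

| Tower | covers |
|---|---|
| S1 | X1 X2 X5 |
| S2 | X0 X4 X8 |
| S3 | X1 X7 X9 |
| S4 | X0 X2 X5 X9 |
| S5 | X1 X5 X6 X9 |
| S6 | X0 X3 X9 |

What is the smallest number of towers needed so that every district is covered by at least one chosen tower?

5

Take {S2, S3, S4, S5, S6}. Their union is {X0, X1, X2, X3, X4, X5, X6, X7, X8, X9}, which is all 10 districts.
No 4 of the 6 towers cover everything (all 15 combinations miss at least one district), so 5 is optimal.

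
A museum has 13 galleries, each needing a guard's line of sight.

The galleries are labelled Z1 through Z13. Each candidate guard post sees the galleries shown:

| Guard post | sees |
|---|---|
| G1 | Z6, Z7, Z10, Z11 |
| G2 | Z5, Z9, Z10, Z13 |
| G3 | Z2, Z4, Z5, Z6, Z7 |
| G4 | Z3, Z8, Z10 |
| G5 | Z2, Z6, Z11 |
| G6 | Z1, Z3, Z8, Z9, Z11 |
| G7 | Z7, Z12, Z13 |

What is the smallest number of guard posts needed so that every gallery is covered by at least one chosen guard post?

4

Take {G2, G3, G6, G7}. Their union is {Z1, Z2, Z3, Z4, Z5, Z6, Z7, Z8, Z9, Z10, Z11, Z12, Z13}, which is all 13 galleries.
No 3 of the 7 guard posts cover everything (all 35 combinations miss at least one gallery), so 4 is optimal.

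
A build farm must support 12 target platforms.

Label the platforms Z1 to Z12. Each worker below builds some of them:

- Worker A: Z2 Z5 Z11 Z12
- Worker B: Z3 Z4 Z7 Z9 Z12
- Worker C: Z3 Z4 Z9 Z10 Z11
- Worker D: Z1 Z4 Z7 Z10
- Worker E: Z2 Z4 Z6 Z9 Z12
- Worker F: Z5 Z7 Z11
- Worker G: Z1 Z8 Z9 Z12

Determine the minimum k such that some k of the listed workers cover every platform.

4

Take {C, E, F, G}. Their union is {Z1, Z2, Z3, Z4, Z5, Z6, Z7, Z8, Z9, Z10, Z11, Z12}, which is all 12 platforms.
Only E contains Z6, so E is forced; the remaining 7 platforms need at least 3 more workers (each remaining worker adds at most 3) — so at least 4 workers are needed, and 4 is optimal.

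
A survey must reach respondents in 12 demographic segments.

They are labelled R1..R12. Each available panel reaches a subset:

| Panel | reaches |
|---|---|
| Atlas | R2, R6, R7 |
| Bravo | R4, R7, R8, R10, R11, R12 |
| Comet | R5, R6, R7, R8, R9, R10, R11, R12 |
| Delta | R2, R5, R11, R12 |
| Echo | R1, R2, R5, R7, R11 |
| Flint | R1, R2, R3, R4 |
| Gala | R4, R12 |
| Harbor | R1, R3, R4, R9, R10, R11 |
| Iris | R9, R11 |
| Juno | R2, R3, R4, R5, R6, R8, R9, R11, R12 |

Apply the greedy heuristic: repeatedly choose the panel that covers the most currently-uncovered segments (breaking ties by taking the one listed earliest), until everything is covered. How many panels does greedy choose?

Greedy: pick Juno (covers 9 new) → pick Bravo (covers 2 new) → pick Echo (covers 1 new). Total picks: 3.
(The true minimum cover uses only 2 panels, so greedy is not optimal here.)

3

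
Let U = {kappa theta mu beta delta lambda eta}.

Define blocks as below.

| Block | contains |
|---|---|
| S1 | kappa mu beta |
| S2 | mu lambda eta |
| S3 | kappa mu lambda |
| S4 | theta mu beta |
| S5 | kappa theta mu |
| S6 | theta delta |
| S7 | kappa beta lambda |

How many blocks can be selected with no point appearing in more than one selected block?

S6, S7 are pairwise disjoint (S6={theta,delta}; S7={kappa,beta,lambda}).
Every remaining block overlaps one of these, and no 3 of the listed blocks are pairwise disjoint, so 2 is the maximum.

2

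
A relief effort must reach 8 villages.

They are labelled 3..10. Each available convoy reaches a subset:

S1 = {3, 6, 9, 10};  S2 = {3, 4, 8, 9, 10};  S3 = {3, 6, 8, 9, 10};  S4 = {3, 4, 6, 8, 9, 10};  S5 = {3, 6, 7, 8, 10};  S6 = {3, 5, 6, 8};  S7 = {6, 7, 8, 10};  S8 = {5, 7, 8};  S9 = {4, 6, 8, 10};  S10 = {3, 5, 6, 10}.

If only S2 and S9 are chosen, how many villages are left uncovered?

Union of S2, S9 = {3, 4, 6, 8, 9, 10}.
Not covered: 5, 7 — 2 villages.

2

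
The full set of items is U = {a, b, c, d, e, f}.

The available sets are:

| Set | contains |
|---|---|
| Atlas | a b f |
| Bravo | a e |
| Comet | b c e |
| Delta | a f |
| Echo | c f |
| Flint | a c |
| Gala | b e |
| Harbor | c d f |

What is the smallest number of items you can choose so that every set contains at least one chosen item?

3

Take H = {a, c, e}. Each listed set contains at least one of these, so H is a hitting set of size 3.
No choice of 2 items meets every set, so 3 is the minimum.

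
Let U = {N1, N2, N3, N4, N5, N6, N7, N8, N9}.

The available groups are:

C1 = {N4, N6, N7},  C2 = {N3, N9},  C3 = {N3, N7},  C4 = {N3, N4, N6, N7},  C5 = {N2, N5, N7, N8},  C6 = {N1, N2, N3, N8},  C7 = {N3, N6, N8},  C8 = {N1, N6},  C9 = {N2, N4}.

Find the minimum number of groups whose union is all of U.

C2, C5, C8, and C9 cover everything between them: the union {N1, N2, N3, N4, N5, N6, N7, N8, N9} is all of U.
No 3 of the 9 groups cover everything (all 84 combinations miss at least one element), so 4 is optimal.

4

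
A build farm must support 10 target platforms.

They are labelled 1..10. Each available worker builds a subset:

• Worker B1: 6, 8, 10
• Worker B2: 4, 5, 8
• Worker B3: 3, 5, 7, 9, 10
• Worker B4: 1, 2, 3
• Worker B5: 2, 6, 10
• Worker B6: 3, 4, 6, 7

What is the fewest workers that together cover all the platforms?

4

B2 and B3 and B4 and B5 together: B2 ∪ B3 ∪ B4 ∪ B5 = {1, 2, 3, 4, 5, 6, 7, 8, 9, 10} — every platform is covered.
Only B3 contains 9, so B3 is forced; the remaining 5 platforms need at least 3 more workers (each remaining worker adds at most 2) — so at least 4 workers are needed, and 4 is optimal.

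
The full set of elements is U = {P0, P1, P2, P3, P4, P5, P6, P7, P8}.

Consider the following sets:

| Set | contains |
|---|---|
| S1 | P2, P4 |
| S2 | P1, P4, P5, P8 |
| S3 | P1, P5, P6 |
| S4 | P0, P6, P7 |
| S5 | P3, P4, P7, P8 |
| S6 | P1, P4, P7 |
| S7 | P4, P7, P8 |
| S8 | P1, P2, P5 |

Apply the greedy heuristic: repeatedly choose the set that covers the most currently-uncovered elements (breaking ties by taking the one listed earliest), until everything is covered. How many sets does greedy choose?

Greedy: pick S2 (covers 4 new) → pick S4 (covers 3 new) → pick S1 (covers 1 new) → pick S5 (covers 1 new). Total picks: 4.
(The true minimum cover uses only 3 sets, so greedy is not optimal here.)

4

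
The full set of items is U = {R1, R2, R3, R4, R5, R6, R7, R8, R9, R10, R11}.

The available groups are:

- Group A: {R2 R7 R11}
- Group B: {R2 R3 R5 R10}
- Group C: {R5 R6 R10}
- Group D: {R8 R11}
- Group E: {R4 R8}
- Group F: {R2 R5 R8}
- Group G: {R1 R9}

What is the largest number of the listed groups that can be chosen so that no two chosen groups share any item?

A, C, E, G are pairwise disjoint (A={R2,R7,R11}; C={R5,R6,R10}; E={R4,R8}; G={R1,R9}).
Every remaining group overlaps one of these, and no 5 of the listed groups are pairwise disjoint, so 4 is the maximum.

4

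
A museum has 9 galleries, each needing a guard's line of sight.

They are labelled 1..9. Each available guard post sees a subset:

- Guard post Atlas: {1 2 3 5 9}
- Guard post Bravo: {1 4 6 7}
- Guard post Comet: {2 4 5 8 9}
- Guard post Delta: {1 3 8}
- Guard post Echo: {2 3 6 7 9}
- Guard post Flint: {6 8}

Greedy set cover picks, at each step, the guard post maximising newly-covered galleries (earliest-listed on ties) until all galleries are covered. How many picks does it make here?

3

Greedy: pick Atlas (covers 5 new) → pick Bravo (covers 3 new) → pick Comet (covers 1 new). Total picks: 3.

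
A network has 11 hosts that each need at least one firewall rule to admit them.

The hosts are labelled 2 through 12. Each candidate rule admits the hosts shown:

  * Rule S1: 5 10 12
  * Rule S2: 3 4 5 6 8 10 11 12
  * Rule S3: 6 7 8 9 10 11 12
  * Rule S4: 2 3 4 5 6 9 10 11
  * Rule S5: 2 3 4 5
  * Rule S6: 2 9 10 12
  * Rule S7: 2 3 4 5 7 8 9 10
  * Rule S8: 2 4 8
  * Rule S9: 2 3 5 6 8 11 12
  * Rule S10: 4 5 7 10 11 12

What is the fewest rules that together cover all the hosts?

2

S3 and S7 together: S3 ∪ S7 = {2, 3, 4, 5, 6, 7, 8, 9, 10, 11, 12} — every host is covered.
No single rule has all 11 hosts (the largest, S2, has 8), so 2 is optimal.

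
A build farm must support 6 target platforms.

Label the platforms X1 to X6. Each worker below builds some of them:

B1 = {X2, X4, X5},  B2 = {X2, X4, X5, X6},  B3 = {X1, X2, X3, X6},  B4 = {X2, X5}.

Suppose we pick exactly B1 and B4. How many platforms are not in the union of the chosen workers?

Union of B1, B4 = {X2, X4, X5}.
Not covered: X1, X3, X6 — 3 platforms.

3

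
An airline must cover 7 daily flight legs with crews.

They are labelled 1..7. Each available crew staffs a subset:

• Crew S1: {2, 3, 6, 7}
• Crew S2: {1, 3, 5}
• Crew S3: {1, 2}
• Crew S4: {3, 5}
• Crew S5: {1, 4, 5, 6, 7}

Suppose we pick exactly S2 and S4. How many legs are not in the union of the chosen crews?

4

Union of S2, S4 = {1, 3, 5}.
Not covered: 2, 4, 6, 7 — 4 legs.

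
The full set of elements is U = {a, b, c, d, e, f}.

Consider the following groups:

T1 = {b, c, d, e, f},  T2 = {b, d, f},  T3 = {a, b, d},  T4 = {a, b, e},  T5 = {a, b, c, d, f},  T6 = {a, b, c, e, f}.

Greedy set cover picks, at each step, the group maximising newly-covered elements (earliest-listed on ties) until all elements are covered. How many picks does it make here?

Greedy: pick T1 (covers 5 new) → pick T3 (covers 1 new). Total picks: 2.

2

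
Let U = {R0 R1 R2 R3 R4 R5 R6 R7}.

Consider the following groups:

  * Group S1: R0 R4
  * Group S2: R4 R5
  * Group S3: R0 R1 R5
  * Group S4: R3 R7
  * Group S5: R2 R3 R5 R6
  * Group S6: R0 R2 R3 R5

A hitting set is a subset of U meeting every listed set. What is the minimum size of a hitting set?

Take H = {R4, R5, R7}. Each listed group contains at least one of these, so H is a hitting set of size 3.
No choice of 2 items meets every group, so 3 is the minimum.

3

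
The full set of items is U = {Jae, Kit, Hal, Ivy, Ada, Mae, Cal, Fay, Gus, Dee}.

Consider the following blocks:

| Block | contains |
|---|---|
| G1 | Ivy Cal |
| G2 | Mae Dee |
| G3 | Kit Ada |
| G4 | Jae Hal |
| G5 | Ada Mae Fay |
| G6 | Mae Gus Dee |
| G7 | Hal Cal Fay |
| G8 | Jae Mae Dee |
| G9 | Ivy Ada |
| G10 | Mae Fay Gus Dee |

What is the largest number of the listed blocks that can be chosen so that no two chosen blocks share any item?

G1, G3, G4, G10 are pairwise disjoint (G1={Ivy,Cal}; G3={Kit,Ada}; G4={Jae,Hal}; G10={Mae,Fay,Gus,Dee}).
Every remaining block overlaps one of these, and no 5 of the listed blocks are pairwise disjoint, so 4 is the maximum.

4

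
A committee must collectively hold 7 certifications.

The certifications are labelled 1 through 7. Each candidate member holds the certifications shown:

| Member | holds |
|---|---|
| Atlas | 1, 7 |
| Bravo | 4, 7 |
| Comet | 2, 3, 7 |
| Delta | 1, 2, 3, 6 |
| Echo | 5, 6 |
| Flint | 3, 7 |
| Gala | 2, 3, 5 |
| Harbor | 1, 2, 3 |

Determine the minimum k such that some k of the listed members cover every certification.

Take {Bravo, Delta, Echo}. Their union is {1, 2, 3, 4, 5, 6, 7}, which is all 7 certifications.
Only Bravo contains 4, so Bravo is forced; the remaining 5 certifications need at least 2 more members (each remaining member adds at most 4) — so at least 3 members are needed, and 3 is optimal.

3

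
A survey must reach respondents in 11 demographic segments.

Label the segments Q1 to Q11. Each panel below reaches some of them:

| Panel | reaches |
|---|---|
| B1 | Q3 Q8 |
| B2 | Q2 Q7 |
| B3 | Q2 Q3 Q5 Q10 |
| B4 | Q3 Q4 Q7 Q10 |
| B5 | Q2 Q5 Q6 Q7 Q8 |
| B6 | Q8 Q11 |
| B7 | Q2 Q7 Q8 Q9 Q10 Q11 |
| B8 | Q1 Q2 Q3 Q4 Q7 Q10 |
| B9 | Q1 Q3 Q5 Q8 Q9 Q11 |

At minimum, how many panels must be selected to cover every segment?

Take {B5, B7, B8}. Their union is {Q1, Q2, Q3, Q4, Q5, Q6, Q7, Q8, Q9, Q10, Q11}, which is all 11 segments.
Only B5 contains Q6, so B5 is forced; the remaining 6 segments need at least 2 more panels (each remaining panel adds at most 4) — so at least 3 panels are needed, and 3 is optimal.

3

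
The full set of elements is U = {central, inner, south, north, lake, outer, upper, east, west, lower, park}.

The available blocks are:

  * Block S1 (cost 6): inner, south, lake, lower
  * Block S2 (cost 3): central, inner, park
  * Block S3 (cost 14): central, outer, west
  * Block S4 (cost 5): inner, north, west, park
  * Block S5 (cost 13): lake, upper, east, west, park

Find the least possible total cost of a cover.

38

S1, S3, S4, S5 together cover every element (S1 ∪ S3 ∪ S4 ∪ S5 = {central, inner, south, north, lake, outer, upper, east, west, lower, park}); total cost 6 + 14 + 5 + 13 = 38.
The greedy pick S2, S1, S4, S5, S3 costs 41; no covering selection beats 38.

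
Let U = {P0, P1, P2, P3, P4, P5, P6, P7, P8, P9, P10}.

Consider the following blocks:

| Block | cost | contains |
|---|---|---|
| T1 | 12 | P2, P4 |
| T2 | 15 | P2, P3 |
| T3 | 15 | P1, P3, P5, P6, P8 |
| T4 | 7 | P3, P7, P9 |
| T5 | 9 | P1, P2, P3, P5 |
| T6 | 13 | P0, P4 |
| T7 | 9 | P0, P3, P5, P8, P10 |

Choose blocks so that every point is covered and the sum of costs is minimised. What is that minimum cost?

T1, T3, T4, T7 together cover every point (T1 ∪ T3 ∪ T4 ∪ T7 = {P0, P1, P2, P3, P4, P5, P6, P7, P8, P9, P10}); total cost 12 + 15 + 7 + 9 = 43.
The greedy pick T7, T4, T5, T1, T3 costs 52; no covering selection beats 43.

43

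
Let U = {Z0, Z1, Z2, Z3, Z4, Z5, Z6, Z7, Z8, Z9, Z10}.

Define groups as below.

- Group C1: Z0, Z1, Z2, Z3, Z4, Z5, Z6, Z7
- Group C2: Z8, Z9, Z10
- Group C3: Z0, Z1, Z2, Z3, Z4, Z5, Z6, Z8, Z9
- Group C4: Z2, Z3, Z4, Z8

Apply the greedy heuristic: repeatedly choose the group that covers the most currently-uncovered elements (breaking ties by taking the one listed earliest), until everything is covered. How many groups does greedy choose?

Greedy: pick C3 (covers 9 new) → pick C1 (covers 1 new) → pick C2 (covers 1 new). Total picks: 3.
(The true minimum cover uses only 2 groups, so greedy is not optimal here.)

3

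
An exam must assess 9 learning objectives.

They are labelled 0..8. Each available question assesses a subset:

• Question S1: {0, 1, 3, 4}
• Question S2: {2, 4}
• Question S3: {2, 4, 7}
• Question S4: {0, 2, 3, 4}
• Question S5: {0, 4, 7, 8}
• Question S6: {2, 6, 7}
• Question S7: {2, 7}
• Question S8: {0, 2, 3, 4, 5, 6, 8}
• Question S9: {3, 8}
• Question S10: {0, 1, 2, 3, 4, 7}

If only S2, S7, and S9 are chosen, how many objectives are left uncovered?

Union of S2, S7, S9 = {2, 3, 4, 7, 8}.
Not covered: 0, 1, 5, 6 — 4 objectives.

4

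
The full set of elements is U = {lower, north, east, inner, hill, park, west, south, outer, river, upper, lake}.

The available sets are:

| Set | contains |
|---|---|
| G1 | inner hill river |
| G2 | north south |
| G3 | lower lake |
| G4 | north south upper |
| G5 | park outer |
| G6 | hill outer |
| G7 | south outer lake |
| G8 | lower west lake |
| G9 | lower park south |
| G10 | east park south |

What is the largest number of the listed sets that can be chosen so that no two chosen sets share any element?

4

G1, G2, G3, G5 are pairwise disjoint (G1={inner,hill,river}; G2={north,south}; G3={lower,lake}; G5={park,outer}).
Every remaining set overlaps one of these, and no 5 of the listed sets are pairwise disjoint, so 4 is the maximum.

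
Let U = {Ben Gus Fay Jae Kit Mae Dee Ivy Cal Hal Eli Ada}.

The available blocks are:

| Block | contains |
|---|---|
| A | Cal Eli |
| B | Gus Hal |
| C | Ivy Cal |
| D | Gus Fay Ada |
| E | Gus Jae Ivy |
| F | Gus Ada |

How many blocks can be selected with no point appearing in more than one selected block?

A, D are pairwise disjoint (A={Cal,Eli}; D={Gus,Fay,Ada}).
Every remaining block overlaps one of these, and no 3 of the listed blocks are pairwise disjoint, so 2 is the maximum.

2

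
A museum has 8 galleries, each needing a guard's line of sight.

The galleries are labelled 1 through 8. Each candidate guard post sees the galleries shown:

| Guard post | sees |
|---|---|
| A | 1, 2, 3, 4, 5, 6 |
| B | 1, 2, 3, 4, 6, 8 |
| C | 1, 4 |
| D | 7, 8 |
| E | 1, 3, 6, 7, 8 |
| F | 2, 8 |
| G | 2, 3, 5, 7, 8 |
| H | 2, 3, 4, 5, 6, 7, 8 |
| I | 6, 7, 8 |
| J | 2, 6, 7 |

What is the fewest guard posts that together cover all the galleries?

B and H together: B ∪ H = {1, 2, 3, 4, 5, 6, 7, 8} — every gallery is covered.
No single guard post has all 8 galleries (the largest, H, has 7), so 2 is optimal.

2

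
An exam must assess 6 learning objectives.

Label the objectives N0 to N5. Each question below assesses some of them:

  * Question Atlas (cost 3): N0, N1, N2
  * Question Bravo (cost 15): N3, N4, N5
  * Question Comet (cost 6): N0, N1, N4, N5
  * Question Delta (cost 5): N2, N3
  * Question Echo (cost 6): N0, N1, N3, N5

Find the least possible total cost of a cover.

11

Comet, Delta together cover every objective (Comet ∪ Delta = {N0, N1, N2, N3, N4, N5}); total cost 6 + 5 = 11.
The greedy pick Atlas, Comet, Delta costs 14; no covering selection beats 11.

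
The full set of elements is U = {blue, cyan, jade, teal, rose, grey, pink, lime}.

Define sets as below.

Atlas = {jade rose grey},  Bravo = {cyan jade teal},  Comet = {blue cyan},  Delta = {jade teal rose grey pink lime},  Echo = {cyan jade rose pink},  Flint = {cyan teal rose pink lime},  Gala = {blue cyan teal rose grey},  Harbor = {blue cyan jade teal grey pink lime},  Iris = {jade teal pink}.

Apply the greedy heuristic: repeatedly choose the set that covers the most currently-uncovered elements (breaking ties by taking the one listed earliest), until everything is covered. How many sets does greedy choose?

Greedy: pick Harbor (covers 7 new) → pick Atlas (covers 1 new). Total picks: 2.

2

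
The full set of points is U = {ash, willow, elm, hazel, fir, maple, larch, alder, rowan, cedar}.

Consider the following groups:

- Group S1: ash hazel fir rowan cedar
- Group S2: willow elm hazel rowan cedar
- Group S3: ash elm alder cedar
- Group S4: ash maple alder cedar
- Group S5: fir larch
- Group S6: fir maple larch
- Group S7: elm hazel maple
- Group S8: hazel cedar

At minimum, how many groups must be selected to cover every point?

Take {S2, S4, S5}. Their union is {ash, willow, elm, hazel, fir, maple, larch, alder, rowan, cedar}, which is all 10 points.
Only S2 contains willow, so S2 is forced; the remaining 5 points need at least 2 more groups (each remaining group adds at most 3) — so at least 3 groups are needed, and 3 is optimal.

3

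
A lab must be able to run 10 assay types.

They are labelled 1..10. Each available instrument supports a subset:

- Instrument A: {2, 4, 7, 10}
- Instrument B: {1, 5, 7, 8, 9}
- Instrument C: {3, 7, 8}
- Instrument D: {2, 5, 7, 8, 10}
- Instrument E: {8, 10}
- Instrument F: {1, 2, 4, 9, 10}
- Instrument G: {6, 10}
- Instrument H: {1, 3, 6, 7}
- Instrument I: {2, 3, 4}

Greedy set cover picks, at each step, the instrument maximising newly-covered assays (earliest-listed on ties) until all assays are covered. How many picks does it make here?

Greedy: pick B (covers 5 new) → pick A (covers 3 new) → pick H (covers 2 new). Total picks: 3.

3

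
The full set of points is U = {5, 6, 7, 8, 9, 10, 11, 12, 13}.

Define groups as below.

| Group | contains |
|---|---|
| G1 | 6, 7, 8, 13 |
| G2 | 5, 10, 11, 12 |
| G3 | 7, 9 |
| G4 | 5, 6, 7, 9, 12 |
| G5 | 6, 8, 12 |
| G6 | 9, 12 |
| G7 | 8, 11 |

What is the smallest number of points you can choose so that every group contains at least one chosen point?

The 3 points {7, 11, 12} hit every group.
No choice of 2 points meets every group, so 3 is the minimum.

3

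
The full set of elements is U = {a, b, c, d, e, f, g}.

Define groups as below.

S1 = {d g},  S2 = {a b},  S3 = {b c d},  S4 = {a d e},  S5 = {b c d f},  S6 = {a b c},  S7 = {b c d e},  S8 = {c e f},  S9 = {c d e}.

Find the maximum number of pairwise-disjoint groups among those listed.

S1, S2, S8 are pairwise disjoint (S1={d,g}; S2={a,b}; S8={c,e,f}).
Every remaining group overlaps one of these, and no 4 of the listed groups are pairwise disjoint, so 3 is the maximum.

3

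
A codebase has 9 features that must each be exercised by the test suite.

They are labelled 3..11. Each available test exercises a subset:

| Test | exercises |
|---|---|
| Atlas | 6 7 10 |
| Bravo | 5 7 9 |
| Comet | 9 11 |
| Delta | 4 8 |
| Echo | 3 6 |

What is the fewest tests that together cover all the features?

5

Take {Atlas, Bravo, Comet, Delta, Echo}. Their union is {3, 4, 5, 6, 7, 8, 9, 10, 11}, which is all 9 features.
No 4 of the 5 tests cover everything (all 5 combinations miss at least one feature), so 5 is optimal.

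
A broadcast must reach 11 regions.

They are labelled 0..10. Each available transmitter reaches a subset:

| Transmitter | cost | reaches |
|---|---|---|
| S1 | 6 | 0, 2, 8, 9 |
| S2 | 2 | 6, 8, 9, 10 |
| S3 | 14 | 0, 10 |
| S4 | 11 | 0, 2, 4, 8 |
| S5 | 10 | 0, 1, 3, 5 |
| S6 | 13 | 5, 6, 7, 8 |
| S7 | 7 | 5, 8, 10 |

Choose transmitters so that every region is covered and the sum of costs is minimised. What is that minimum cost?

S2, S4, S5, S6 together cover every region (S2 ∪ S4 ∪ S5 ∪ S6 = {0, 1, 2, 3, 4, 5, 6, 7, 8, 9, 10}); total cost 2 + 11 + 10 + 13 = 36.
No covering selection has total cost below 36.

36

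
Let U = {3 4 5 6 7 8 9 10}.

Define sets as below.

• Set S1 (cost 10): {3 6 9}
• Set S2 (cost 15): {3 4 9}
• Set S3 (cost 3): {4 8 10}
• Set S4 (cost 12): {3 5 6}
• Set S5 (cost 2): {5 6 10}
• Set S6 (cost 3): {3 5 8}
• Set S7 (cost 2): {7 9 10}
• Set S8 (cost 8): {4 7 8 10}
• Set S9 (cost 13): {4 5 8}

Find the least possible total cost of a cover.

10

S3, S5, S6, S7 together cover every item (S3 ∪ S5 ∪ S6 ∪ S7 = {3, 4, 5, 6, 7, 8, 9, 10}); total cost 3 + 2 + 3 + 2 = 10.
No covering selection has total cost below 10.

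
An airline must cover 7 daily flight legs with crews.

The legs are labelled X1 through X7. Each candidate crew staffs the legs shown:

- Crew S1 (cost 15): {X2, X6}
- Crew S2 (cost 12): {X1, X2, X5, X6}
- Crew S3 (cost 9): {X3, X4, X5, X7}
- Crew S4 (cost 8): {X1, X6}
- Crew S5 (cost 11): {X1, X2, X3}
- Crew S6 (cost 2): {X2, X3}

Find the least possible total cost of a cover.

19

S3, S4, S6 together cover every leg (S3 ∪ S4 ∪ S6 = {X1, X2, X3, X4, X5, X6, X7}); total cost 9 + 8 + 2 = 19.
No covering selection has total cost below 19.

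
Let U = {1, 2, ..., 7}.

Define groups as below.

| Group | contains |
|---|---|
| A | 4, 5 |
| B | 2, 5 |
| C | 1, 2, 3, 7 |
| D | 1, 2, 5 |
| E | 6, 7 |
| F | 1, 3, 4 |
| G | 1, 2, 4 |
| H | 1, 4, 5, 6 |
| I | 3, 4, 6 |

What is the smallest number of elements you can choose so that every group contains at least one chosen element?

The 3 elements {2, 4, 6} hit every group.
The groups B, E, F are pairwise disjoint, so any hitting set needs a separate element for each — at least 3. Hence 3 is optimal.

3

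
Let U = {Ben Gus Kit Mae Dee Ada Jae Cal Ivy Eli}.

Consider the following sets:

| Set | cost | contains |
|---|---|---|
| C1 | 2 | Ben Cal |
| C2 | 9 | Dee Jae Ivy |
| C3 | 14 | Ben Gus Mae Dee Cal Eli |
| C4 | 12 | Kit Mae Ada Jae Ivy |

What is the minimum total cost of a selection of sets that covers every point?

26

C3, C4 together cover every point (C3 ∪ C4 = {Ben, Gus, Kit, Mae, Dee, Ada, Jae, Cal, Ivy, Eli}); total cost 14 + 12 = 26.
The greedy pick C1, C4, C3 costs 28; no covering selection beats 26.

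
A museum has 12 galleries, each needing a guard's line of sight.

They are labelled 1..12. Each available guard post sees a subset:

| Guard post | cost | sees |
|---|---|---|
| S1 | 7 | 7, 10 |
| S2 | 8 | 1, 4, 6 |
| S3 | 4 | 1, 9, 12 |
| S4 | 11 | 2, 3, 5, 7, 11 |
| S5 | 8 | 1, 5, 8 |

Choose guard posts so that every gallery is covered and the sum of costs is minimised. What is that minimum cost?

S1, S2, S3, S4, S5 together cover every gallery (S1 ∪ S2 ∪ S3 ∪ S4 ∪ S5 = {1, 2, 3, 4, 5, 6, 7, 8, 9, 10, 11, 12}); total cost 7 + 8 + 4 + 11 + 8 = 38.
No covering selection has total cost below 38.

38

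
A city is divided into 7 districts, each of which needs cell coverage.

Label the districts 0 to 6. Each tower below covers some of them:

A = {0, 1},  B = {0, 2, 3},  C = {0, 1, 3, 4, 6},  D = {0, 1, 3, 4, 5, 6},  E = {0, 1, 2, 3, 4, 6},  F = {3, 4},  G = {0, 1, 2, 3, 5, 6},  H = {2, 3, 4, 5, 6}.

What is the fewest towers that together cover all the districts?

2

Take {E, H}. Their union is {0, 1, 2, 3, 4, 5, 6}, which is all 7 districts.
No single tower has all 7 districts (the largest, D, has 6), so 2 is optimal.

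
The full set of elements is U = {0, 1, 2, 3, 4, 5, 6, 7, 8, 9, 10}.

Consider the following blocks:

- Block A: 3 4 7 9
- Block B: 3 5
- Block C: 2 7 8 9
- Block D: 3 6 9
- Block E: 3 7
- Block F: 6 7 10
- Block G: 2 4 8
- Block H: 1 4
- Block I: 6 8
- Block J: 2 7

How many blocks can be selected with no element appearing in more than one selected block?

B, H, I, J are pairwise disjoint (B={3,5}; H={1,4}; I={6,8}; J={2,7}).
Every remaining block overlaps one of these, and no 5 of the listed blocks are pairwise disjoint, so 4 is the maximum.

4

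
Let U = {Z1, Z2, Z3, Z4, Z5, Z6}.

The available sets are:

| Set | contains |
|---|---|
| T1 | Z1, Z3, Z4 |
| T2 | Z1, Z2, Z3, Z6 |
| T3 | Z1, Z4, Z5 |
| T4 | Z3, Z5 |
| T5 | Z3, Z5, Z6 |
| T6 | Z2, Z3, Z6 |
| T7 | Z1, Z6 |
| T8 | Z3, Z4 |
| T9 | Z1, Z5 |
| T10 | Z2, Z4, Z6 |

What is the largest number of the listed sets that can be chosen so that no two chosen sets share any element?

2

T4, T7 are pairwise disjoint (T4={Z3,Z5}; T7={Z1,Z6}).
Every remaining set overlaps one of these, and no 3 of the listed sets are pairwise disjoint, so 2 is the maximum.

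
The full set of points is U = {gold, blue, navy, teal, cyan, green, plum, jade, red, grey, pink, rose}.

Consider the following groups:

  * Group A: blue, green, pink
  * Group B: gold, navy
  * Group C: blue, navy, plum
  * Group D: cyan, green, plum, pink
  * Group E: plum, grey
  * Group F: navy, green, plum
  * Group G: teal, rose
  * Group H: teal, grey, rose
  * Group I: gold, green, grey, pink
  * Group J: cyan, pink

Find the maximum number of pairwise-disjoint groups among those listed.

B, E, G, J are pairwise disjoint (B={gold,navy}; E={plum,grey}; G={teal,rose}; J={cyan,pink}).
Every remaining group overlaps one of these, and no 5 of the listed groups are pairwise disjoint, so 4 is the maximum.

4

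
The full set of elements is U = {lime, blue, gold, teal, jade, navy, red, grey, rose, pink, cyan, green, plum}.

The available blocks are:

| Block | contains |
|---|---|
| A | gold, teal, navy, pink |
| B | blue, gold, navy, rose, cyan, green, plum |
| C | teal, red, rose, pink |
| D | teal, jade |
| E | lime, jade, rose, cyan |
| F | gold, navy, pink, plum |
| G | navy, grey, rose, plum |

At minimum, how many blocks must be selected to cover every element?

Take {B, C, E, G}. Their union is {lime, blue, gold, teal, jade, navy, red, grey, rose, pink, cyan, green, plum}, which is all 13 elements.
Only G contains grey, so G is forced; the remaining 9 elements need at least 3 more blocks (each remaining block adds at most 4) — so at least 4 blocks are needed, and 4 is optimal.

4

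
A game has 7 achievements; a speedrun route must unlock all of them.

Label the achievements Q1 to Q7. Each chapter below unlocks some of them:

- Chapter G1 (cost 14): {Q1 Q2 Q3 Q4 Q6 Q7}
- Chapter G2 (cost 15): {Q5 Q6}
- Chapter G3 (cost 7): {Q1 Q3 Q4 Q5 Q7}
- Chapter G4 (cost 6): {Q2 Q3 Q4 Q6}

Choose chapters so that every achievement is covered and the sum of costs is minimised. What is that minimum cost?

13

G3, G4 together cover every achievement (G3 ∪ G4 = {Q1, Q2, Q3, Q4, Q5, Q6, Q7}); total cost 7 + 6 = 13.
No covering selection has total cost below 13.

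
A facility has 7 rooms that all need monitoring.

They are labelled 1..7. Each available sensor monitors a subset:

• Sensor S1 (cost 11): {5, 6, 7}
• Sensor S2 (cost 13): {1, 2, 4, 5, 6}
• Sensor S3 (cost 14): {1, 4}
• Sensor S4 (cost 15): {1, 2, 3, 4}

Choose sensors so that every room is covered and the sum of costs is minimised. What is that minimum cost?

26

S1, S4 together cover every room (S1 ∪ S4 = {1, 2, 3, 4, 5, 6, 7}); total cost 11 + 15 = 26.
The greedy pick S2, S1, S4 costs 39; no covering selection beats 26.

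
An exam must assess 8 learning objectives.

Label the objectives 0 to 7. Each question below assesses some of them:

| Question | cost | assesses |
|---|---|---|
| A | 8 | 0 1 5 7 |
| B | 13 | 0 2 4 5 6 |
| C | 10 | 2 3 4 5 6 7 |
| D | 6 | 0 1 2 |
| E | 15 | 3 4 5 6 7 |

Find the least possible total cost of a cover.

C, D together cover every objective (C ∪ D = {0, 1, 2, 3, 4, 5, 6, 7}); total cost 10 + 6 = 16.
No covering selection has total cost below 16.

16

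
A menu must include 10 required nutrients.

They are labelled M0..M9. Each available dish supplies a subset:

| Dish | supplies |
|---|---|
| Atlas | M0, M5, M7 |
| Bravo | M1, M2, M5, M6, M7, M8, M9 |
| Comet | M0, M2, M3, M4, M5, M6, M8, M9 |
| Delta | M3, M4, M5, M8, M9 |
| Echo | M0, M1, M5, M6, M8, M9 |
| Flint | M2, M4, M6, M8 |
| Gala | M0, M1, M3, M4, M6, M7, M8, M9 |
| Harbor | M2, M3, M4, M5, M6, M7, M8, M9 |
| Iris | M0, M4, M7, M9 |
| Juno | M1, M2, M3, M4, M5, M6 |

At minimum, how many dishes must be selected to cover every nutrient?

Take {Comet, Gala}. Their union is {M0, M1, M2, M3, M4, M5, M6, M7, M8, M9}, which is all 10 nutrients.
No single dish has all 10 nutrients (the largest, Comet, has 8), so 2 is optimal.

2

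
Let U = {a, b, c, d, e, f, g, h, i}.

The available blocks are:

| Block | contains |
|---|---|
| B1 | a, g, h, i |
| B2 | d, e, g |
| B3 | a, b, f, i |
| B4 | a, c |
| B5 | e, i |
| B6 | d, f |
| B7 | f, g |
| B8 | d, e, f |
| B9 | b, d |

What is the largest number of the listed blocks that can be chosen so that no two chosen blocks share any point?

B4, B5, B7, B9 are pairwise disjoint (B4={a,c}; B5={e,i}; B7={f,g}; B9={b,d}).
Every remaining block overlaps one of these, and no 5 of the listed blocks are pairwise disjoint, so 4 is the maximum.

4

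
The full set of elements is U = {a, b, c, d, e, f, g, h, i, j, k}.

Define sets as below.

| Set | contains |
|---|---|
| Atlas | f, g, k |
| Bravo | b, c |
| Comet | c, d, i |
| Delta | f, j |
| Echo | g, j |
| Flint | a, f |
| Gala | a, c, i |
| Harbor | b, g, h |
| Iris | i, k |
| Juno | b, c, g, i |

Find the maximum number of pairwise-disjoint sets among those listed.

Bravo, Echo, Flint, Iris are pairwise disjoint (Bravo={b,c}; Echo={g,j}; Flint={a,f}; Iris={i,k}).
Every remaining set overlaps one of these, and no 5 of the listed sets are pairwise disjoint, so 4 is the maximum.

4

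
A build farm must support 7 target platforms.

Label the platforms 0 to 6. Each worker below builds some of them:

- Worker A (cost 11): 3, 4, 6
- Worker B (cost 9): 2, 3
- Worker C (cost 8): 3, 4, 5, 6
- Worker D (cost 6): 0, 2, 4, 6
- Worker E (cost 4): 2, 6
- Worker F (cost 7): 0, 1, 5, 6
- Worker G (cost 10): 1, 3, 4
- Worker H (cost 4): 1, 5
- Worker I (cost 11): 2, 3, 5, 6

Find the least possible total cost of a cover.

C, D, H together cover every platform (C ∪ D ∪ H = {0, 1, 2, 3, 4, 5, 6}); total cost 8 + 6 + 4 = 18.
No covering selection has total cost below 18.

18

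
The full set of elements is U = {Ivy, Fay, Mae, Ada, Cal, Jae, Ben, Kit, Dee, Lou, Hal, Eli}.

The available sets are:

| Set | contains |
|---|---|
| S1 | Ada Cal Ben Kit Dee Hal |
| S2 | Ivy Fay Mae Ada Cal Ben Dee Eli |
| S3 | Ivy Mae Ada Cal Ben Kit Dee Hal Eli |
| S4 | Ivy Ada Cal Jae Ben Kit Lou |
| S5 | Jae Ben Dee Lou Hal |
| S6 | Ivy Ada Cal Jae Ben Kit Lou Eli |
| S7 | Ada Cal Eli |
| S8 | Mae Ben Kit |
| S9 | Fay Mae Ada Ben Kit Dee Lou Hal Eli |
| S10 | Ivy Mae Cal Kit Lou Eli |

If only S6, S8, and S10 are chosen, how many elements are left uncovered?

Union of S6, S8, S10 = {Ivy, Mae, Ada, Cal, Jae, Ben, Kit, Lou, Eli}.
Not covered: Fay, Dee, Hal — 3 elements.

3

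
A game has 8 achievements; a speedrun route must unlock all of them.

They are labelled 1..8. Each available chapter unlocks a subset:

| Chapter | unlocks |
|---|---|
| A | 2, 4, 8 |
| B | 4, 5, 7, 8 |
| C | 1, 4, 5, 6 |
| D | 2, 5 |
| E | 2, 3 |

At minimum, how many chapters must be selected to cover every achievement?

Take {B, C, E}. Their union is {1, 2, 3, 4, 5, 6, 7, 8}, which is all 8 achievements.
Only C contains 1, so C is forced; the remaining 4 achievements need at least 2 more chapters (each remaining chapter adds at most 2) — so at least 3 chapters are needed, and 3 is optimal.

3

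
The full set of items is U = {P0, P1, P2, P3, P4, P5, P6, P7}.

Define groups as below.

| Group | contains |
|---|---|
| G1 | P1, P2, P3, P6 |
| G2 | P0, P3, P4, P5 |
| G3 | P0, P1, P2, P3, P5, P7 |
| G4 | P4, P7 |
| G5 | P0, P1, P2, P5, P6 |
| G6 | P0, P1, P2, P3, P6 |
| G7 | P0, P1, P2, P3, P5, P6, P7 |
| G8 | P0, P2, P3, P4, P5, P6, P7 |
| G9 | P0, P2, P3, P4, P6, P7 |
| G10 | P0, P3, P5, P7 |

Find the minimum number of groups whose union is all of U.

2

G7 and G9 cover everything between them: the union {P0, P1, P2, P3, P4, P5, P6, P7} is all of U.
No single group has all 8 items (the largest, G7, has 7), so 2 is optimal.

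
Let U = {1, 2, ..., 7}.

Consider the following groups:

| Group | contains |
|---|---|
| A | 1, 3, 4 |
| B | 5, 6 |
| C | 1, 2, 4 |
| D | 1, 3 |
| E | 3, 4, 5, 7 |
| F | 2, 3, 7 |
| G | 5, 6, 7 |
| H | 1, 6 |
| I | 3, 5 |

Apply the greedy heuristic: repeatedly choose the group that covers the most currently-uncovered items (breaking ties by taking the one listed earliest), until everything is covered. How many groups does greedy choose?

3

Greedy: pick E (covers 4 new) → pick C (covers 2 new) → pick B (covers 1 new). Total picks: 3.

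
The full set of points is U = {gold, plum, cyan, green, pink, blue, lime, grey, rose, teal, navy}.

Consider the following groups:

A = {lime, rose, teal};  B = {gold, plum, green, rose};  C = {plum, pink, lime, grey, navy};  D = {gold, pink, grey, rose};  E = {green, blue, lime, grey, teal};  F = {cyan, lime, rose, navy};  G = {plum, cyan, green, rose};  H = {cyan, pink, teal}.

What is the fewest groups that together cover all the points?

4

Take {B, C, E, G}. Their union is {gold, plum, cyan, green, pink, blue, lime, grey, rose, teal, navy}, which is all 11 points.
No 3 of the 8 groups cover everything (all 56 combinations miss at least one point), so 4 is optimal.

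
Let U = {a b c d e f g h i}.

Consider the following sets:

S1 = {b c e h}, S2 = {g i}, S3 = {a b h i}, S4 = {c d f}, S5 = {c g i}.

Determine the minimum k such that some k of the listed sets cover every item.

Take {S1, S2, S3, S4}. Their union is {a, b, c, d, e, f, g, h, i}, which is all 9 items.
Only S1 contains e, so S1 is forced; the remaining 5 items need at least 3 more sets (each remaining set adds at most 2) — so at least 4 sets are needed, and 4 is optimal.

4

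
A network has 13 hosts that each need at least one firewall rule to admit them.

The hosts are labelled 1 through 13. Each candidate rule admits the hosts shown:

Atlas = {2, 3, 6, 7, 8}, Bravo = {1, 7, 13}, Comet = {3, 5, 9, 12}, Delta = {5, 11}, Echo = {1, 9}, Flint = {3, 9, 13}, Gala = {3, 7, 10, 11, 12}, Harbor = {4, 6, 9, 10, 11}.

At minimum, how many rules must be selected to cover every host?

4

Atlas and Bravo and Comet and Harbor together: Atlas ∪ Bravo ∪ Comet ∪ Harbor = {1, 2, 3, 4, 5, 6, 7, 8, 9, 10, 11, 12, 13} — every host is covered.
No 3 of the 8 rules cover everything (all 56 combinations miss at least one host), so 4 is optimal.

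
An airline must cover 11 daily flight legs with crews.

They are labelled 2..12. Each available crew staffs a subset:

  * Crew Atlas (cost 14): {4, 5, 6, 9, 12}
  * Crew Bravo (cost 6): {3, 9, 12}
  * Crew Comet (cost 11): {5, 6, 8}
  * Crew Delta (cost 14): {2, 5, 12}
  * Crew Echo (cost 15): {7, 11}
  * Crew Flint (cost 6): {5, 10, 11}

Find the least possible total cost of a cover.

Atlas, Bravo, Comet, Delta, Echo, Flint together cover every leg (Atlas ∪ Bravo ∪ Comet ∪ Delta ∪ Echo ∪ Flint = {2, 3, 4, 5, 6, 7, 8, 9, 10, 11, 12}); total cost 14 + 6 + 11 + 14 + 15 + 6 = 66.
No covering selection has total cost below 66.

66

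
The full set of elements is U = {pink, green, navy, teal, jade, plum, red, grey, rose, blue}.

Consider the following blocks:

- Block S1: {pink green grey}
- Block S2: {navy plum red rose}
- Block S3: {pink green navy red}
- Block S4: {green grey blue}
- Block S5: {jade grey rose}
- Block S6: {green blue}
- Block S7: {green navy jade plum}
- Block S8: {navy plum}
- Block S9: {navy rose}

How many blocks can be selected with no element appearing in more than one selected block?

S5, S6, S8 are pairwise disjoint (S5={jade,grey,rose}; S6={green,blue}; S8={navy,plum}).
Every remaining block overlaps one of these, and no 4 of the listed blocks are pairwise disjoint, so 3 is the maximum.

3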